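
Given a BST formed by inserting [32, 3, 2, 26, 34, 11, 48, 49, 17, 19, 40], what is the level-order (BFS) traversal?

Tree insertion order: [32, 3, 2, 26, 34, 11, 48, 49, 17, 19, 40]
Tree (level-order array): [32, 3, 34, 2, 26, None, 48, None, None, 11, None, 40, 49, None, 17, None, None, None, None, None, 19]
BFS from the root, enqueuing left then right child of each popped node:
  queue [32] -> pop 32, enqueue [3, 34], visited so far: [32]
  queue [3, 34] -> pop 3, enqueue [2, 26], visited so far: [32, 3]
  queue [34, 2, 26] -> pop 34, enqueue [48], visited so far: [32, 3, 34]
  queue [2, 26, 48] -> pop 2, enqueue [none], visited so far: [32, 3, 34, 2]
  queue [26, 48] -> pop 26, enqueue [11], visited so far: [32, 3, 34, 2, 26]
  queue [48, 11] -> pop 48, enqueue [40, 49], visited so far: [32, 3, 34, 2, 26, 48]
  queue [11, 40, 49] -> pop 11, enqueue [17], visited so far: [32, 3, 34, 2, 26, 48, 11]
  queue [40, 49, 17] -> pop 40, enqueue [none], visited so far: [32, 3, 34, 2, 26, 48, 11, 40]
  queue [49, 17] -> pop 49, enqueue [none], visited so far: [32, 3, 34, 2, 26, 48, 11, 40, 49]
  queue [17] -> pop 17, enqueue [19], visited so far: [32, 3, 34, 2, 26, 48, 11, 40, 49, 17]
  queue [19] -> pop 19, enqueue [none], visited so far: [32, 3, 34, 2, 26, 48, 11, 40, 49, 17, 19]
Result: [32, 3, 34, 2, 26, 48, 11, 40, 49, 17, 19]


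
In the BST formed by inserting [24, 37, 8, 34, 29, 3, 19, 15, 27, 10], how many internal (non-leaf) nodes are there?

Tree built from: [24, 37, 8, 34, 29, 3, 19, 15, 27, 10]
Tree (level-order array): [24, 8, 37, 3, 19, 34, None, None, None, 15, None, 29, None, 10, None, 27]
Rule: An internal node has at least one child.
Per-node child counts:
  node 24: 2 child(ren)
  node 8: 2 child(ren)
  node 3: 0 child(ren)
  node 19: 1 child(ren)
  node 15: 1 child(ren)
  node 10: 0 child(ren)
  node 37: 1 child(ren)
  node 34: 1 child(ren)
  node 29: 1 child(ren)
  node 27: 0 child(ren)
Matching nodes: [24, 8, 19, 15, 37, 34, 29]
Count of internal (non-leaf) nodes: 7


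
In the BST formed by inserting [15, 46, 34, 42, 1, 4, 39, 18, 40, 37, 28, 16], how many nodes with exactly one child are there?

Tree built from: [15, 46, 34, 42, 1, 4, 39, 18, 40, 37, 28, 16]
Tree (level-order array): [15, 1, 46, None, 4, 34, None, None, None, 18, 42, 16, 28, 39, None, None, None, None, None, 37, 40]
Rule: These are nodes with exactly 1 non-null child.
Per-node child counts:
  node 15: 2 child(ren)
  node 1: 1 child(ren)
  node 4: 0 child(ren)
  node 46: 1 child(ren)
  node 34: 2 child(ren)
  node 18: 2 child(ren)
  node 16: 0 child(ren)
  node 28: 0 child(ren)
  node 42: 1 child(ren)
  node 39: 2 child(ren)
  node 37: 0 child(ren)
  node 40: 0 child(ren)
Matching nodes: [1, 46, 42]
Count of nodes with exactly one child: 3


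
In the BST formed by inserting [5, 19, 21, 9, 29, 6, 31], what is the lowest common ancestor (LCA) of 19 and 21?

Tree insertion order: [5, 19, 21, 9, 29, 6, 31]
Tree (level-order array): [5, None, 19, 9, 21, 6, None, None, 29, None, None, None, 31]
In a BST, the LCA of p=19, q=21 is the first node v on the
root-to-leaf path with p <= v <= q (go left if both < v, right if both > v).
Walk from root:
  at 5: both 19 and 21 > 5, go right
  at 19: 19 <= 19 <= 21, this is the LCA
LCA = 19


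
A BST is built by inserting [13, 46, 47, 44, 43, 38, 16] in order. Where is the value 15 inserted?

Starting tree (level order): [13, None, 46, 44, 47, 43, None, None, None, 38, None, 16]
Insertion path: 13 -> 46 -> 44 -> 43 -> 38 -> 16
Result: insert 15 as left child of 16
Final tree (level order): [13, None, 46, 44, 47, 43, None, None, None, 38, None, 16, None, 15]


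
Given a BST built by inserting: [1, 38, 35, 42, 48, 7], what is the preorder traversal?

Tree insertion order: [1, 38, 35, 42, 48, 7]
Tree (level-order array): [1, None, 38, 35, 42, 7, None, None, 48]
Preorder traversal: [1, 38, 35, 7, 42, 48]


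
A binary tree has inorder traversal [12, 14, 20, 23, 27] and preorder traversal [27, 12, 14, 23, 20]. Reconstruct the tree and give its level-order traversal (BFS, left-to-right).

Inorder:  [12, 14, 20, 23, 27]
Preorder: [27, 12, 14, 23, 20]
Algorithm: preorder visits root first, so consume preorder in order;
for each root, split the current inorder slice at that value into
left-subtree inorder and right-subtree inorder, then recurse.
Recursive splits:
  root=27; inorder splits into left=[12, 14, 20, 23], right=[]
  root=12; inorder splits into left=[], right=[14, 20, 23]
  root=14; inorder splits into left=[], right=[20, 23]
  root=23; inorder splits into left=[20], right=[]
  root=20; inorder splits into left=[], right=[]
Reconstructed level-order: [27, 12, 14, 23, 20]


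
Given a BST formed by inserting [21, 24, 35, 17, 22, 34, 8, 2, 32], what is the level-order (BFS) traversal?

Tree insertion order: [21, 24, 35, 17, 22, 34, 8, 2, 32]
Tree (level-order array): [21, 17, 24, 8, None, 22, 35, 2, None, None, None, 34, None, None, None, 32]
BFS from the root, enqueuing left then right child of each popped node:
  queue [21] -> pop 21, enqueue [17, 24], visited so far: [21]
  queue [17, 24] -> pop 17, enqueue [8], visited so far: [21, 17]
  queue [24, 8] -> pop 24, enqueue [22, 35], visited so far: [21, 17, 24]
  queue [8, 22, 35] -> pop 8, enqueue [2], visited so far: [21, 17, 24, 8]
  queue [22, 35, 2] -> pop 22, enqueue [none], visited so far: [21, 17, 24, 8, 22]
  queue [35, 2] -> pop 35, enqueue [34], visited so far: [21, 17, 24, 8, 22, 35]
  queue [2, 34] -> pop 2, enqueue [none], visited so far: [21, 17, 24, 8, 22, 35, 2]
  queue [34] -> pop 34, enqueue [32], visited so far: [21, 17, 24, 8, 22, 35, 2, 34]
  queue [32] -> pop 32, enqueue [none], visited so far: [21, 17, 24, 8, 22, 35, 2, 34, 32]
Result: [21, 17, 24, 8, 22, 35, 2, 34, 32]


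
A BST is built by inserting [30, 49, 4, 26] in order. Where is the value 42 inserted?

Starting tree (level order): [30, 4, 49, None, 26]
Insertion path: 30 -> 49
Result: insert 42 as left child of 49
Final tree (level order): [30, 4, 49, None, 26, 42]


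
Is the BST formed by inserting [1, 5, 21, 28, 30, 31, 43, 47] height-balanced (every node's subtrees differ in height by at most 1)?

Tree (level-order array): [1, None, 5, None, 21, None, 28, None, 30, None, 31, None, 43, None, 47]
Definition: a tree is height-balanced if, at every node, |h(left) - h(right)| <= 1 (empty subtree has height -1).
Bottom-up per-node check:
  node 47: h_left=-1, h_right=-1, diff=0 [OK], height=0
  node 43: h_left=-1, h_right=0, diff=1 [OK], height=1
  node 31: h_left=-1, h_right=1, diff=2 [FAIL (|-1-1|=2 > 1)], height=2
  node 30: h_left=-1, h_right=2, diff=3 [FAIL (|-1-2|=3 > 1)], height=3
  node 28: h_left=-1, h_right=3, diff=4 [FAIL (|-1-3|=4 > 1)], height=4
  node 21: h_left=-1, h_right=4, diff=5 [FAIL (|-1-4|=5 > 1)], height=5
  node 5: h_left=-1, h_right=5, diff=6 [FAIL (|-1-5|=6 > 1)], height=6
  node 1: h_left=-1, h_right=6, diff=7 [FAIL (|-1-6|=7 > 1)], height=7
Node 31 violates the condition: |-1 - 1| = 2 > 1.
Result: Not balanced


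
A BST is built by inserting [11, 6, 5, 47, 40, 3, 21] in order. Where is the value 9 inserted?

Starting tree (level order): [11, 6, 47, 5, None, 40, None, 3, None, 21]
Insertion path: 11 -> 6
Result: insert 9 as right child of 6
Final tree (level order): [11, 6, 47, 5, 9, 40, None, 3, None, None, None, 21]


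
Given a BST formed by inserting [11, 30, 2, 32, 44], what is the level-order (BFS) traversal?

Tree insertion order: [11, 30, 2, 32, 44]
Tree (level-order array): [11, 2, 30, None, None, None, 32, None, 44]
BFS from the root, enqueuing left then right child of each popped node:
  queue [11] -> pop 11, enqueue [2, 30], visited so far: [11]
  queue [2, 30] -> pop 2, enqueue [none], visited so far: [11, 2]
  queue [30] -> pop 30, enqueue [32], visited so far: [11, 2, 30]
  queue [32] -> pop 32, enqueue [44], visited so far: [11, 2, 30, 32]
  queue [44] -> pop 44, enqueue [none], visited so far: [11, 2, 30, 32, 44]
Result: [11, 2, 30, 32, 44]


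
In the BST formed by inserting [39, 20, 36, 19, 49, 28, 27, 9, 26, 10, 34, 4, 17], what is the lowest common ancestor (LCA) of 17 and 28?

Tree insertion order: [39, 20, 36, 19, 49, 28, 27, 9, 26, 10, 34, 4, 17]
Tree (level-order array): [39, 20, 49, 19, 36, None, None, 9, None, 28, None, 4, 10, 27, 34, None, None, None, 17, 26]
In a BST, the LCA of p=17, q=28 is the first node v on the
root-to-leaf path with p <= v <= q (go left if both < v, right if both > v).
Walk from root:
  at 39: both 17 and 28 < 39, go left
  at 20: 17 <= 20 <= 28, this is the LCA
LCA = 20


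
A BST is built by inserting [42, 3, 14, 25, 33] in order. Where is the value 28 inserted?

Starting tree (level order): [42, 3, None, None, 14, None, 25, None, 33]
Insertion path: 42 -> 3 -> 14 -> 25 -> 33
Result: insert 28 as left child of 33
Final tree (level order): [42, 3, None, None, 14, None, 25, None, 33, 28]


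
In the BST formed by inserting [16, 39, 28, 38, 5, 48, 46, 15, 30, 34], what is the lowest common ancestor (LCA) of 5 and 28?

Tree insertion order: [16, 39, 28, 38, 5, 48, 46, 15, 30, 34]
Tree (level-order array): [16, 5, 39, None, 15, 28, 48, None, None, None, 38, 46, None, 30, None, None, None, None, 34]
In a BST, the LCA of p=5, q=28 is the first node v on the
root-to-leaf path with p <= v <= q (go left if both < v, right if both > v).
Walk from root:
  at 16: 5 <= 16 <= 28, this is the LCA
LCA = 16


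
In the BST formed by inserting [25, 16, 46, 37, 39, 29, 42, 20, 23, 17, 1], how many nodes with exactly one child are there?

Tree built from: [25, 16, 46, 37, 39, 29, 42, 20, 23, 17, 1]
Tree (level-order array): [25, 16, 46, 1, 20, 37, None, None, None, 17, 23, 29, 39, None, None, None, None, None, None, None, 42]
Rule: These are nodes with exactly 1 non-null child.
Per-node child counts:
  node 25: 2 child(ren)
  node 16: 2 child(ren)
  node 1: 0 child(ren)
  node 20: 2 child(ren)
  node 17: 0 child(ren)
  node 23: 0 child(ren)
  node 46: 1 child(ren)
  node 37: 2 child(ren)
  node 29: 0 child(ren)
  node 39: 1 child(ren)
  node 42: 0 child(ren)
Matching nodes: [46, 39]
Count of nodes with exactly one child: 2


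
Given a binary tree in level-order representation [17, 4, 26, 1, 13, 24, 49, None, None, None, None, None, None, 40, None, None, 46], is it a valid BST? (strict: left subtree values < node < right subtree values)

Level-order array: [17, 4, 26, 1, 13, 24, 49, None, None, None, None, None, None, 40, None, None, 46]
Validate using subtree bounds (lo, hi): at each node, require lo < value < hi,
then recurse left with hi=value and right with lo=value.
Preorder trace (stopping at first violation):
  at node 17 with bounds (-inf, +inf): OK
  at node 4 with bounds (-inf, 17): OK
  at node 1 with bounds (-inf, 4): OK
  at node 13 with bounds (4, 17): OK
  at node 26 with bounds (17, +inf): OK
  at node 24 with bounds (17, 26): OK
  at node 49 with bounds (26, +inf): OK
  at node 40 with bounds (26, 49): OK
  at node 46 with bounds (40, 49): OK
No violation found at any node.
Result: Valid BST


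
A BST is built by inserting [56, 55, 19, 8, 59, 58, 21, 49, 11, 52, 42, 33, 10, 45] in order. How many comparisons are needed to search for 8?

Search path for 8: 56 -> 55 -> 19 -> 8
Found: True
Comparisons: 4


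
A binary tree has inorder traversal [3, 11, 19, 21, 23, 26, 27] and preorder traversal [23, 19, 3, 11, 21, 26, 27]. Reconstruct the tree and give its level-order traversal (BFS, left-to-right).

Inorder:  [3, 11, 19, 21, 23, 26, 27]
Preorder: [23, 19, 3, 11, 21, 26, 27]
Algorithm: preorder visits root first, so consume preorder in order;
for each root, split the current inorder slice at that value into
left-subtree inorder and right-subtree inorder, then recurse.
Recursive splits:
  root=23; inorder splits into left=[3, 11, 19, 21], right=[26, 27]
  root=19; inorder splits into left=[3, 11], right=[21]
  root=3; inorder splits into left=[], right=[11]
  root=11; inorder splits into left=[], right=[]
  root=21; inorder splits into left=[], right=[]
  root=26; inorder splits into left=[], right=[27]
  root=27; inorder splits into left=[], right=[]
Reconstructed level-order: [23, 19, 26, 3, 21, 27, 11]


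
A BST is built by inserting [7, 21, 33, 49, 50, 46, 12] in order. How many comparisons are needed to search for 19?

Search path for 19: 7 -> 21 -> 12
Found: False
Comparisons: 3


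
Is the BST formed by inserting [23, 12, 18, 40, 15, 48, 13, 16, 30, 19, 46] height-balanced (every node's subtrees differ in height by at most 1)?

Tree (level-order array): [23, 12, 40, None, 18, 30, 48, 15, 19, None, None, 46, None, 13, 16]
Definition: a tree is height-balanced if, at every node, |h(left) - h(right)| <= 1 (empty subtree has height -1).
Bottom-up per-node check:
  node 13: h_left=-1, h_right=-1, diff=0 [OK], height=0
  node 16: h_left=-1, h_right=-1, diff=0 [OK], height=0
  node 15: h_left=0, h_right=0, diff=0 [OK], height=1
  node 19: h_left=-1, h_right=-1, diff=0 [OK], height=0
  node 18: h_left=1, h_right=0, diff=1 [OK], height=2
  node 12: h_left=-1, h_right=2, diff=3 [FAIL (|-1-2|=3 > 1)], height=3
  node 30: h_left=-1, h_right=-1, diff=0 [OK], height=0
  node 46: h_left=-1, h_right=-1, diff=0 [OK], height=0
  node 48: h_left=0, h_right=-1, diff=1 [OK], height=1
  node 40: h_left=0, h_right=1, diff=1 [OK], height=2
  node 23: h_left=3, h_right=2, diff=1 [OK], height=4
Node 12 violates the condition: |-1 - 2| = 3 > 1.
Result: Not balanced


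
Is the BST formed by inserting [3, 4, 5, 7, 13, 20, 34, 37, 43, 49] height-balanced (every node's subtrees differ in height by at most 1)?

Tree (level-order array): [3, None, 4, None, 5, None, 7, None, 13, None, 20, None, 34, None, 37, None, 43, None, 49]
Definition: a tree is height-balanced if, at every node, |h(left) - h(right)| <= 1 (empty subtree has height -1).
Bottom-up per-node check:
  node 49: h_left=-1, h_right=-1, diff=0 [OK], height=0
  node 43: h_left=-1, h_right=0, diff=1 [OK], height=1
  node 37: h_left=-1, h_right=1, diff=2 [FAIL (|-1-1|=2 > 1)], height=2
  node 34: h_left=-1, h_right=2, diff=3 [FAIL (|-1-2|=3 > 1)], height=3
  node 20: h_left=-1, h_right=3, diff=4 [FAIL (|-1-3|=4 > 1)], height=4
  node 13: h_left=-1, h_right=4, diff=5 [FAIL (|-1-4|=5 > 1)], height=5
  node 7: h_left=-1, h_right=5, diff=6 [FAIL (|-1-5|=6 > 1)], height=6
  node 5: h_left=-1, h_right=6, diff=7 [FAIL (|-1-6|=7 > 1)], height=7
  node 4: h_left=-1, h_right=7, diff=8 [FAIL (|-1-7|=8 > 1)], height=8
  node 3: h_left=-1, h_right=8, diff=9 [FAIL (|-1-8|=9 > 1)], height=9
Node 37 violates the condition: |-1 - 1| = 2 > 1.
Result: Not balanced


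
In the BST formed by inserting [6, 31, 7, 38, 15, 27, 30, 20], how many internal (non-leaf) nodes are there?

Tree built from: [6, 31, 7, 38, 15, 27, 30, 20]
Tree (level-order array): [6, None, 31, 7, 38, None, 15, None, None, None, 27, 20, 30]
Rule: An internal node has at least one child.
Per-node child counts:
  node 6: 1 child(ren)
  node 31: 2 child(ren)
  node 7: 1 child(ren)
  node 15: 1 child(ren)
  node 27: 2 child(ren)
  node 20: 0 child(ren)
  node 30: 0 child(ren)
  node 38: 0 child(ren)
Matching nodes: [6, 31, 7, 15, 27]
Count of internal (non-leaf) nodes: 5


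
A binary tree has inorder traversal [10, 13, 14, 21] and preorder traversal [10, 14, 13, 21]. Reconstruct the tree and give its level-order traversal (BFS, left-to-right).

Inorder:  [10, 13, 14, 21]
Preorder: [10, 14, 13, 21]
Algorithm: preorder visits root first, so consume preorder in order;
for each root, split the current inorder slice at that value into
left-subtree inorder and right-subtree inorder, then recurse.
Recursive splits:
  root=10; inorder splits into left=[], right=[13, 14, 21]
  root=14; inorder splits into left=[13], right=[21]
  root=13; inorder splits into left=[], right=[]
  root=21; inorder splits into left=[], right=[]
Reconstructed level-order: [10, 14, 13, 21]


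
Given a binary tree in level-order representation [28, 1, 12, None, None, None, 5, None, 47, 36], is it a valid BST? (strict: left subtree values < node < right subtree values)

Level-order array: [28, 1, 12, None, None, None, 5, None, 47, 36]
Validate using subtree bounds (lo, hi): at each node, require lo < value < hi,
then recurse left with hi=value and right with lo=value.
Preorder trace (stopping at first violation):
  at node 28 with bounds (-inf, +inf): OK
  at node 1 with bounds (-inf, 28): OK
  at node 12 with bounds (28, +inf): VIOLATION
Node 12 violates its bound: not (28 < 12 < +inf).
Result: Not a valid BST


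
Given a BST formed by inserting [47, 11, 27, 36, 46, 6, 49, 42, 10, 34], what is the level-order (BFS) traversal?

Tree insertion order: [47, 11, 27, 36, 46, 6, 49, 42, 10, 34]
Tree (level-order array): [47, 11, 49, 6, 27, None, None, None, 10, None, 36, None, None, 34, 46, None, None, 42]
BFS from the root, enqueuing left then right child of each popped node:
  queue [47] -> pop 47, enqueue [11, 49], visited so far: [47]
  queue [11, 49] -> pop 11, enqueue [6, 27], visited so far: [47, 11]
  queue [49, 6, 27] -> pop 49, enqueue [none], visited so far: [47, 11, 49]
  queue [6, 27] -> pop 6, enqueue [10], visited so far: [47, 11, 49, 6]
  queue [27, 10] -> pop 27, enqueue [36], visited so far: [47, 11, 49, 6, 27]
  queue [10, 36] -> pop 10, enqueue [none], visited so far: [47, 11, 49, 6, 27, 10]
  queue [36] -> pop 36, enqueue [34, 46], visited so far: [47, 11, 49, 6, 27, 10, 36]
  queue [34, 46] -> pop 34, enqueue [none], visited so far: [47, 11, 49, 6, 27, 10, 36, 34]
  queue [46] -> pop 46, enqueue [42], visited so far: [47, 11, 49, 6, 27, 10, 36, 34, 46]
  queue [42] -> pop 42, enqueue [none], visited so far: [47, 11, 49, 6, 27, 10, 36, 34, 46, 42]
Result: [47, 11, 49, 6, 27, 10, 36, 34, 46, 42]


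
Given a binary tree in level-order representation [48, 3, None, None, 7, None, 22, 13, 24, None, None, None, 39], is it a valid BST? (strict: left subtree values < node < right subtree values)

Level-order array: [48, 3, None, None, 7, None, 22, 13, 24, None, None, None, 39]
Validate using subtree bounds (lo, hi): at each node, require lo < value < hi,
then recurse left with hi=value and right with lo=value.
Preorder trace (stopping at first violation):
  at node 48 with bounds (-inf, +inf): OK
  at node 3 with bounds (-inf, 48): OK
  at node 7 with bounds (3, 48): OK
  at node 22 with bounds (7, 48): OK
  at node 13 with bounds (7, 22): OK
  at node 24 with bounds (22, 48): OK
  at node 39 with bounds (24, 48): OK
No violation found at any node.
Result: Valid BST


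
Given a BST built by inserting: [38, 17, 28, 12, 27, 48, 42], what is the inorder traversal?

Tree insertion order: [38, 17, 28, 12, 27, 48, 42]
Tree (level-order array): [38, 17, 48, 12, 28, 42, None, None, None, 27]
Inorder traversal: [12, 17, 27, 28, 38, 42, 48]


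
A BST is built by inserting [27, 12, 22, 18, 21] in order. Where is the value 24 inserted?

Starting tree (level order): [27, 12, None, None, 22, 18, None, None, 21]
Insertion path: 27 -> 12 -> 22
Result: insert 24 as right child of 22
Final tree (level order): [27, 12, None, None, 22, 18, 24, None, 21]


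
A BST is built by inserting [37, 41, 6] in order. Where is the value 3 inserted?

Starting tree (level order): [37, 6, 41]
Insertion path: 37 -> 6
Result: insert 3 as left child of 6
Final tree (level order): [37, 6, 41, 3]


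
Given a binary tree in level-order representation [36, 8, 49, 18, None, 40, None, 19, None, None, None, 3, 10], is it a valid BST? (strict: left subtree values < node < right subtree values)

Level-order array: [36, 8, 49, 18, None, 40, None, 19, None, None, None, 3, 10]
Validate using subtree bounds (lo, hi): at each node, require lo < value < hi,
then recurse left with hi=value and right with lo=value.
Preorder trace (stopping at first violation):
  at node 36 with bounds (-inf, +inf): OK
  at node 8 with bounds (-inf, 36): OK
  at node 18 with bounds (-inf, 8): VIOLATION
Node 18 violates its bound: not (-inf < 18 < 8).
Result: Not a valid BST


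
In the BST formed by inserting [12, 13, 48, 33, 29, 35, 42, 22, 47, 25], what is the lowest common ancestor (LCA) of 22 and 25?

Tree insertion order: [12, 13, 48, 33, 29, 35, 42, 22, 47, 25]
Tree (level-order array): [12, None, 13, None, 48, 33, None, 29, 35, 22, None, None, 42, None, 25, None, 47]
In a BST, the LCA of p=22, q=25 is the first node v on the
root-to-leaf path with p <= v <= q (go left if both < v, right if both > v).
Walk from root:
  at 12: both 22 and 25 > 12, go right
  at 13: both 22 and 25 > 13, go right
  at 48: both 22 and 25 < 48, go left
  at 33: both 22 and 25 < 33, go left
  at 29: both 22 and 25 < 29, go left
  at 22: 22 <= 22 <= 25, this is the LCA
LCA = 22


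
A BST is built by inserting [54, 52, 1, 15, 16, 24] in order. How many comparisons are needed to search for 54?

Search path for 54: 54
Found: True
Comparisons: 1


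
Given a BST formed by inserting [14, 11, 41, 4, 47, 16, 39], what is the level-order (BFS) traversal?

Tree insertion order: [14, 11, 41, 4, 47, 16, 39]
Tree (level-order array): [14, 11, 41, 4, None, 16, 47, None, None, None, 39]
BFS from the root, enqueuing left then right child of each popped node:
  queue [14] -> pop 14, enqueue [11, 41], visited so far: [14]
  queue [11, 41] -> pop 11, enqueue [4], visited so far: [14, 11]
  queue [41, 4] -> pop 41, enqueue [16, 47], visited so far: [14, 11, 41]
  queue [4, 16, 47] -> pop 4, enqueue [none], visited so far: [14, 11, 41, 4]
  queue [16, 47] -> pop 16, enqueue [39], visited so far: [14, 11, 41, 4, 16]
  queue [47, 39] -> pop 47, enqueue [none], visited so far: [14, 11, 41, 4, 16, 47]
  queue [39] -> pop 39, enqueue [none], visited so far: [14, 11, 41, 4, 16, 47, 39]
Result: [14, 11, 41, 4, 16, 47, 39]


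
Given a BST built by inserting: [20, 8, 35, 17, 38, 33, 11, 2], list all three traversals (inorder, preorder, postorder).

Tree insertion order: [20, 8, 35, 17, 38, 33, 11, 2]
Tree (level-order array): [20, 8, 35, 2, 17, 33, 38, None, None, 11]
Inorder (L, root, R): [2, 8, 11, 17, 20, 33, 35, 38]
Preorder (root, L, R): [20, 8, 2, 17, 11, 35, 33, 38]
Postorder (L, R, root): [2, 11, 17, 8, 33, 38, 35, 20]


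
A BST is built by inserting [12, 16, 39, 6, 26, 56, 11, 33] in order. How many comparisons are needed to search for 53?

Search path for 53: 12 -> 16 -> 39 -> 56
Found: False
Comparisons: 4


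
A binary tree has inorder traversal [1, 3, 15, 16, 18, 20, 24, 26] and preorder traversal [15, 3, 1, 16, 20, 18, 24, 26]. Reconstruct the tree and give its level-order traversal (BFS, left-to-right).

Inorder:  [1, 3, 15, 16, 18, 20, 24, 26]
Preorder: [15, 3, 1, 16, 20, 18, 24, 26]
Algorithm: preorder visits root first, so consume preorder in order;
for each root, split the current inorder slice at that value into
left-subtree inorder and right-subtree inorder, then recurse.
Recursive splits:
  root=15; inorder splits into left=[1, 3], right=[16, 18, 20, 24, 26]
  root=3; inorder splits into left=[1], right=[]
  root=1; inorder splits into left=[], right=[]
  root=16; inorder splits into left=[], right=[18, 20, 24, 26]
  root=20; inorder splits into left=[18], right=[24, 26]
  root=18; inorder splits into left=[], right=[]
  root=24; inorder splits into left=[], right=[26]
  root=26; inorder splits into left=[], right=[]
Reconstructed level-order: [15, 3, 16, 1, 20, 18, 24, 26]


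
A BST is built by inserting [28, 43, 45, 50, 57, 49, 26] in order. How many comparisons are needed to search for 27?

Search path for 27: 28 -> 26
Found: False
Comparisons: 2


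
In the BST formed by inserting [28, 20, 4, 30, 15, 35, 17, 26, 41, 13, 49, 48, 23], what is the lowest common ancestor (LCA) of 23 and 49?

Tree insertion order: [28, 20, 4, 30, 15, 35, 17, 26, 41, 13, 49, 48, 23]
Tree (level-order array): [28, 20, 30, 4, 26, None, 35, None, 15, 23, None, None, 41, 13, 17, None, None, None, 49, None, None, None, None, 48]
In a BST, the LCA of p=23, q=49 is the first node v on the
root-to-leaf path with p <= v <= q (go left if both < v, right if both > v).
Walk from root:
  at 28: 23 <= 28 <= 49, this is the LCA
LCA = 28


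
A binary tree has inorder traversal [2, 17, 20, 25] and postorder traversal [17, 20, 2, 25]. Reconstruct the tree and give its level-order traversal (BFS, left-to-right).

Inorder:   [2, 17, 20, 25]
Postorder: [17, 20, 2, 25]
Algorithm: postorder visits root last, so walk postorder right-to-left;
each value is the root of the current inorder slice — split it at that
value, recurse on the right subtree first, then the left.
Recursive splits:
  root=25; inorder splits into left=[2, 17, 20], right=[]
  root=2; inorder splits into left=[], right=[17, 20]
  root=20; inorder splits into left=[17], right=[]
  root=17; inorder splits into left=[], right=[]
Reconstructed level-order: [25, 2, 20, 17]


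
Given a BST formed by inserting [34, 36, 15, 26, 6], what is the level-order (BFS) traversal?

Tree insertion order: [34, 36, 15, 26, 6]
Tree (level-order array): [34, 15, 36, 6, 26]
BFS from the root, enqueuing left then right child of each popped node:
  queue [34] -> pop 34, enqueue [15, 36], visited so far: [34]
  queue [15, 36] -> pop 15, enqueue [6, 26], visited so far: [34, 15]
  queue [36, 6, 26] -> pop 36, enqueue [none], visited so far: [34, 15, 36]
  queue [6, 26] -> pop 6, enqueue [none], visited so far: [34, 15, 36, 6]
  queue [26] -> pop 26, enqueue [none], visited so far: [34, 15, 36, 6, 26]
Result: [34, 15, 36, 6, 26]


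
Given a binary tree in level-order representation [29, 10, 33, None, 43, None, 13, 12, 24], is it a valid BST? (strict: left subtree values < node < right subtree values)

Level-order array: [29, 10, 33, None, 43, None, 13, 12, 24]
Validate using subtree bounds (lo, hi): at each node, require lo < value < hi,
then recurse left with hi=value and right with lo=value.
Preorder trace (stopping at first violation):
  at node 29 with bounds (-inf, +inf): OK
  at node 10 with bounds (-inf, 29): OK
  at node 43 with bounds (10, 29): VIOLATION
Node 43 violates its bound: not (10 < 43 < 29).
Result: Not a valid BST


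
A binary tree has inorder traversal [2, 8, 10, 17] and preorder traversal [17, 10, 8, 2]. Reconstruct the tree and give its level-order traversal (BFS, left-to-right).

Inorder:  [2, 8, 10, 17]
Preorder: [17, 10, 8, 2]
Algorithm: preorder visits root first, so consume preorder in order;
for each root, split the current inorder slice at that value into
left-subtree inorder and right-subtree inorder, then recurse.
Recursive splits:
  root=17; inorder splits into left=[2, 8, 10], right=[]
  root=10; inorder splits into left=[2, 8], right=[]
  root=8; inorder splits into left=[2], right=[]
  root=2; inorder splits into left=[], right=[]
Reconstructed level-order: [17, 10, 8, 2]


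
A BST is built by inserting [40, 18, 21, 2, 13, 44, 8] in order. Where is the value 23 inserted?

Starting tree (level order): [40, 18, 44, 2, 21, None, None, None, 13, None, None, 8]
Insertion path: 40 -> 18 -> 21
Result: insert 23 as right child of 21
Final tree (level order): [40, 18, 44, 2, 21, None, None, None, 13, None, 23, 8]


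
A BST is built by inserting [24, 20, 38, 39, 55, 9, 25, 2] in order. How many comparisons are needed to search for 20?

Search path for 20: 24 -> 20
Found: True
Comparisons: 2


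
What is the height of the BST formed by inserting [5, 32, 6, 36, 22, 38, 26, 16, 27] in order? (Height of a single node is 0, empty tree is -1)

Insertion order: [5, 32, 6, 36, 22, 38, 26, 16, 27]
Tree (level-order array): [5, None, 32, 6, 36, None, 22, None, 38, 16, 26, None, None, None, None, None, 27]
Compute height bottom-up (empty subtree = -1):
  height(16) = 1 + max(-1, -1) = 0
  height(27) = 1 + max(-1, -1) = 0
  height(26) = 1 + max(-1, 0) = 1
  height(22) = 1 + max(0, 1) = 2
  height(6) = 1 + max(-1, 2) = 3
  height(38) = 1 + max(-1, -1) = 0
  height(36) = 1 + max(-1, 0) = 1
  height(32) = 1 + max(3, 1) = 4
  height(5) = 1 + max(-1, 4) = 5
Height = 5


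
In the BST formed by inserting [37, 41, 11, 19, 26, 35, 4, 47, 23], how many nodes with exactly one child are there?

Tree built from: [37, 41, 11, 19, 26, 35, 4, 47, 23]
Tree (level-order array): [37, 11, 41, 4, 19, None, 47, None, None, None, 26, None, None, 23, 35]
Rule: These are nodes with exactly 1 non-null child.
Per-node child counts:
  node 37: 2 child(ren)
  node 11: 2 child(ren)
  node 4: 0 child(ren)
  node 19: 1 child(ren)
  node 26: 2 child(ren)
  node 23: 0 child(ren)
  node 35: 0 child(ren)
  node 41: 1 child(ren)
  node 47: 0 child(ren)
Matching nodes: [19, 41]
Count of nodes with exactly one child: 2


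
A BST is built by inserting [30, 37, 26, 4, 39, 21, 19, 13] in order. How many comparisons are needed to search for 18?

Search path for 18: 30 -> 26 -> 4 -> 21 -> 19 -> 13
Found: False
Comparisons: 6


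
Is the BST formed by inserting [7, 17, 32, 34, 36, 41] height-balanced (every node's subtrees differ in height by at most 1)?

Tree (level-order array): [7, None, 17, None, 32, None, 34, None, 36, None, 41]
Definition: a tree is height-balanced if, at every node, |h(left) - h(right)| <= 1 (empty subtree has height -1).
Bottom-up per-node check:
  node 41: h_left=-1, h_right=-1, diff=0 [OK], height=0
  node 36: h_left=-1, h_right=0, diff=1 [OK], height=1
  node 34: h_left=-1, h_right=1, diff=2 [FAIL (|-1-1|=2 > 1)], height=2
  node 32: h_left=-1, h_right=2, diff=3 [FAIL (|-1-2|=3 > 1)], height=3
  node 17: h_left=-1, h_right=3, diff=4 [FAIL (|-1-3|=4 > 1)], height=4
  node 7: h_left=-1, h_right=4, diff=5 [FAIL (|-1-4|=5 > 1)], height=5
Node 34 violates the condition: |-1 - 1| = 2 > 1.
Result: Not balanced


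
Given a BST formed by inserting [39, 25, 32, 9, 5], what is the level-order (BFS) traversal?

Tree insertion order: [39, 25, 32, 9, 5]
Tree (level-order array): [39, 25, None, 9, 32, 5]
BFS from the root, enqueuing left then right child of each popped node:
  queue [39] -> pop 39, enqueue [25], visited so far: [39]
  queue [25] -> pop 25, enqueue [9, 32], visited so far: [39, 25]
  queue [9, 32] -> pop 9, enqueue [5], visited so far: [39, 25, 9]
  queue [32, 5] -> pop 32, enqueue [none], visited so far: [39, 25, 9, 32]
  queue [5] -> pop 5, enqueue [none], visited so far: [39, 25, 9, 32, 5]
Result: [39, 25, 9, 32, 5]


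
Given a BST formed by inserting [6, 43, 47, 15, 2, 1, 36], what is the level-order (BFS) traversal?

Tree insertion order: [6, 43, 47, 15, 2, 1, 36]
Tree (level-order array): [6, 2, 43, 1, None, 15, 47, None, None, None, 36]
BFS from the root, enqueuing left then right child of each popped node:
  queue [6] -> pop 6, enqueue [2, 43], visited so far: [6]
  queue [2, 43] -> pop 2, enqueue [1], visited so far: [6, 2]
  queue [43, 1] -> pop 43, enqueue [15, 47], visited so far: [6, 2, 43]
  queue [1, 15, 47] -> pop 1, enqueue [none], visited so far: [6, 2, 43, 1]
  queue [15, 47] -> pop 15, enqueue [36], visited so far: [6, 2, 43, 1, 15]
  queue [47, 36] -> pop 47, enqueue [none], visited so far: [6, 2, 43, 1, 15, 47]
  queue [36] -> pop 36, enqueue [none], visited so far: [6, 2, 43, 1, 15, 47, 36]
Result: [6, 2, 43, 1, 15, 47, 36]


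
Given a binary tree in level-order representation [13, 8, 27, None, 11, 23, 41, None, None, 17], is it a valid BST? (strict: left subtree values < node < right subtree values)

Level-order array: [13, 8, 27, None, 11, 23, 41, None, None, 17]
Validate using subtree bounds (lo, hi): at each node, require lo < value < hi,
then recurse left with hi=value and right with lo=value.
Preorder trace (stopping at first violation):
  at node 13 with bounds (-inf, +inf): OK
  at node 8 with bounds (-inf, 13): OK
  at node 11 with bounds (8, 13): OK
  at node 27 with bounds (13, +inf): OK
  at node 23 with bounds (13, 27): OK
  at node 17 with bounds (13, 23): OK
  at node 41 with bounds (27, +inf): OK
No violation found at any node.
Result: Valid BST


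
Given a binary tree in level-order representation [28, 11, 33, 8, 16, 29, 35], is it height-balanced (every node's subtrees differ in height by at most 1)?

Tree (level-order array): [28, 11, 33, 8, 16, 29, 35]
Definition: a tree is height-balanced if, at every node, |h(left) - h(right)| <= 1 (empty subtree has height -1).
Bottom-up per-node check:
  node 8: h_left=-1, h_right=-1, diff=0 [OK], height=0
  node 16: h_left=-1, h_right=-1, diff=0 [OK], height=0
  node 11: h_left=0, h_right=0, diff=0 [OK], height=1
  node 29: h_left=-1, h_right=-1, diff=0 [OK], height=0
  node 35: h_left=-1, h_right=-1, diff=0 [OK], height=0
  node 33: h_left=0, h_right=0, diff=0 [OK], height=1
  node 28: h_left=1, h_right=1, diff=0 [OK], height=2
All nodes satisfy the balance condition.
Result: Balanced


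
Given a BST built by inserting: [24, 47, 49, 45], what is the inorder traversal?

Tree insertion order: [24, 47, 49, 45]
Tree (level-order array): [24, None, 47, 45, 49]
Inorder traversal: [24, 45, 47, 49]


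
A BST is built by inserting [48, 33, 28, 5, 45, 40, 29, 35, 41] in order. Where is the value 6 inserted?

Starting tree (level order): [48, 33, None, 28, 45, 5, 29, 40, None, None, None, None, None, 35, 41]
Insertion path: 48 -> 33 -> 28 -> 5
Result: insert 6 as right child of 5
Final tree (level order): [48, 33, None, 28, 45, 5, 29, 40, None, None, 6, None, None, 35, 41]


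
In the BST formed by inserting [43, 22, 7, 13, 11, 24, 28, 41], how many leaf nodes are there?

Tree built from: [43, 22, 7, 13, 11, 24, 28, 41]
Tree (level-order array): [43, 22, None, 7, 24, None, 13, None, 28, 11, None, None, 41]
Rule: A leaf has 0 children.
Per-node child counts:
  node 43: 1 child(ren)
  node 22: 2 child(ren)
  node 7: 1 child(ren)
  node 13: 1 child(ren)
  node 11: 0 child(ren)
  node 24: 1 child(ren)
  node 28: 1 child(ren)
  node 41: 0 child(ren)
Matching nodes: [11, 41]
Count of leaf nodes: 2


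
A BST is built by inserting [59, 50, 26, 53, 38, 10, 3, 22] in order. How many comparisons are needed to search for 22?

Search path for 22: 59 -> 50 -> 26 -> 10 -> 22
Found: True
Comparisons: 5


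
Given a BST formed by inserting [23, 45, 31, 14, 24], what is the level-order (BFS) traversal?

Tree insertion order: [23, 45, 31, 14, 24]
Tree (level-order array): [23, 14, 45, None, None, 31, None, 24]
BFS from the root, enqueuing left then right child of each popped node:
  queue [23] -> pop 23, enqueue [14, 45], visited so far: [23]
  queue [14, 45] -> pop 14, enqueue [none], visited so far: [23, 14]
  queue [45] -> pop 45, enqueue [31], visited so far: [23, 14, 45]
  queue [31] -> pop 31, enqueue [24], visited so far: [23, 14, 45, 31]
  queue [24] -> pop 24, enqueue [none], visited so far: [23, 14, 45, 31, 24]
Result: [23, 14, 45, 31, 24]


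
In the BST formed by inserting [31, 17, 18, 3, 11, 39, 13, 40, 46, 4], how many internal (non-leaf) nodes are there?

Tree built from: [31, 17, 18, 3, 11, 39, 13, 40, 46, 4]
Tree (level-order array): [31, 17, 39, 3, 18, None, 40, None, 11, None, None, None, 46, 4, 13]
Rule: An internal node has at least one child.
Per-node child counts:
  node 31: 2 child(ren)
  node 17: 2 child(ren)
  node 3: 1 child(ren)
  node 11: 2 child(ren)
  node 4: 0 child(ren)
  node 13: 0 child(ren)
  node 18: 0 child(ren)
  node 39: 1 child(ren)
  node 40: 1 child(ren)
  node 46: 0 child(ren)
Matching nodes: [31, 17, 3, 11, 39, 40]
Count of internal (non-leaf) nodes: 6


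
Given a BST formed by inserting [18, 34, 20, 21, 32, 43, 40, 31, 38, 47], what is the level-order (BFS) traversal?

Tree insertion order: [18, 34, 20, 21, 32, 43, 40, 31, 38, 47]
Tree (level-order array): [18, None, 34, 20, 43, None, 21, 40, 47, None, 32, 38, None, None, None, 31]
BFS from the root, enqueuing left then right child of each popped node:
  queue [18] -> pop 18, enqueue [34], visited so far: [18]
  queue [34] -> pop 34, enqueue [20, 43], visited so far: [18, 34]
  queue [20, 43] -> pop 20, enqueue [21], visited so far: [18, 34, 20]
  queue [43, 21] -> pop 43, enqueue [40, 47], visited so far: [18, 34, 20, 43]
  queue [21, 40, 47] -> pop 21, enqueue [32], visited so far: [18, 34, 20, 43, 21]
  queue [40, 47, 32] -> pop 40, enqueue [38], visited so far: [18, 34, 20, 43, 21, 40]
  queue [47, 32, 38] -> pop 47, enqueue [none], visited so far: [18, 34, 20, 43, 21, 40, 47]
  queue [32, 38] -> pop 32, enqueue [31], visited so far: [18, 34, 20, 43, 21, 40, 47, 32]
  queue [38, 31] -> pop 38, enqueue [none], visited so far: [18, 34, 20, 43, 21, 40, 47, 32, 38]
  queue [31] -> pop 31, enqueue [none], visited so far: [18, 34, 20, 43, 21, 40, 47, 32, 38, 31]
Result: [18, 34, 20, 43, 21, 40, 47, 32, 38, 31]


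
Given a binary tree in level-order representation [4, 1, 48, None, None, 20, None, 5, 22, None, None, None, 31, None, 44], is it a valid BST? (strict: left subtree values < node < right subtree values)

Level-order array: [4, 1, 48, None, None, 20, None, 5, 22, None, None, None, 31, None, 44]
Validate using subtree bounds (lo, hi): at each node, require lo < value < hi,
then recurse left with hi=value and right with lo=value.
Preorder trace (stopping at first violation):
  at node 4 with bounds (-inf, +inf): OK
  at node 1 with bounds (-inf, 4): OK
  at node 48 with bounds (4, +inf): OK
  at node 20 with bounds (4, 48): OK
  at node 5 with bounds (4, 20): OK
  at node 22 with bounds (20, 48): OK
  at node 31 with bounds (22, 48): OK
  at node 44 with bounds (31, 48): OK
No violation found at any node.
Result: Valid BST


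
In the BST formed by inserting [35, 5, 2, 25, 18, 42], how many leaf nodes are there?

Tree built from: [35, 5, 2, 25, 18, 42]
Tree (level-order array): [35, 5, 42, 2, 25, None, None, None, None, 18]
Rule: A leaf has 0 children.
Per-node child counts:
  node 35: 2 child(ren)
  node 5: 2 child(ren)
  node 2: 0 child(ren)
  node 25: 1 child(ren)
  node 18: 0 child(ren)
  node 42: 0 child(ren)
Matching nodes: [2, 18, 42]
Count of leaf nodes: 3


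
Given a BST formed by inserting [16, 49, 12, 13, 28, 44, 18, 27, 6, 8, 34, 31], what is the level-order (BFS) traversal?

Tree insertion order: [16, 49, 12, 13, 28, 44, 18, 27, 6, 8, 34, 31]
Tree (level-order array): [16, 12, 49, 6, 13, 28, None, None, 8, None, None, 18, 44, None, None, None, 27, 34, None, None, None, 31]
BFS from the root, enqueuing left then right child of each popped node:
  queue [16] -> pop 16, enqueue [12, 49], visited so far: [16]
  queue [12, 49] -> pop 12, enqueue [6, 13], visited so far: [16, 12]
  queue [49, 6, 13] -> pop 49, enqueue [28], visited so far: [16, 12, 49]
  queue [6, 13, 28] -> pop 6, enqueue [8], visited so far: [16, 12, 49, 6]
  queue [13, 28, 8] -> pop 13, enqueue [none], visited so far: [16, 12, 49, 6, 13]
  queue [28, 8] -> pop 28, enqueue [18, 44], visited so far: [16, 12, 49, 6, 13, 28]
  queue [8, 18, 44] -> pop 8, enqueue [none], visited so far: [16, 12, 49, 6, 13, 28, 8]
  queue [18, 44] -> pop 18, enqueue [27], visited so far: [16, 12, 49, 6, 13, 28, 8, 18]
  queue [44, 27] -> pop 44, enqueue [34], visited so far: [16, 12, 49, 6, 13, 28, 8, 18, 44]
  queue [27, 34] -> pop 27, enqueue [none], visited so far: [16, 12, 49, 6, 13, 28, 8, 18, 44, 27]
  queue [34] -> pop 34, enqueue [31], visited so far: [16, 12, 49, 6, 13, 28, 8, 18, 44, 27, 34]
  queue [31] -> pop 31, enqueue [none], visited so far: [16, 12, 49, 6, 13, 28, 8, 18, 44, 27, 34, 31]
Result: [16, 12, 49, 6, 13, 28, 8, 18, 44, 27, 34, 31]


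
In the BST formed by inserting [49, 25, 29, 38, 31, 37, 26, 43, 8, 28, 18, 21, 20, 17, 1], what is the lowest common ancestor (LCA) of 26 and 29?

Tree insertion order: [49, 25, 29, 38, 31, 37, 26, 43, 8, 28, 18, 21, 20, 17, 1]
Tree (level-order array): [49, 25, None, 8, 29, 1, 18, 26, 38, None, None, 17, 21, None, 28, 31, 43, None, None, 20, None, None, None, None, 37]
In a BST, the LCA of p=26, q=29 is the first node v on the
root-to-leaf path with p <= v <= q (go left if both < v, right if both > v).
Walk from root:
  at 49: both 26 and 29 < 49, go left
  at 25: both 26 and 29 > 25, go right
  at 29: 26 <= 29 <= 29, this is the LCA
LCA = 29


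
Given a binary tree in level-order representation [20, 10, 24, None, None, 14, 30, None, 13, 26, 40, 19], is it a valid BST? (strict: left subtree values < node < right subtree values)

Level-order array: [20, 10, 24, None, None, 14, 30, None, 13, 26, 40, 19]
Validate using subtree bounds (lo, hi): at each node, require lo < value < hi,
then recurse left with hi=value and right with lo=value.
Preorder trace (stopping at first violation):
  at node 20 with bounds (-inf, +inf): OK
  at node 10 with bounds (-inf, 20): OK
  at node 24 with bounds (20, +inf): OK
  at node 14 with bounds (20, 24): VIOLATION
Node 14 violates its bound: not (20 < 14 < 24).
Result: Not a valid BST
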